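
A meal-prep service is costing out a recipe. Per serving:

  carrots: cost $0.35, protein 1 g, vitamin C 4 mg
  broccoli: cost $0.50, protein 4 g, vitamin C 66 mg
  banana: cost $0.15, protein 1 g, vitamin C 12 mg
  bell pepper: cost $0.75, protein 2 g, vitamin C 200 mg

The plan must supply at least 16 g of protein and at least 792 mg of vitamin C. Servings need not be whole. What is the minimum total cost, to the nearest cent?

$3.58

At the optimum either one food covers both requirements or two foods hit both targets exactly; no other combination can be cheaper.
carrots only: max(16/1, 792/4) = 198 servings → $69.30.
broccoli only: max(16/4, 792/66) = 12 servings → $6.00.
banana only: max(16/1, 792/12) = 66 servings → $9.90.
bell pepper only: max(16/2, 792/200) = 8 servings → $6.00.
carrots + broccoli: the both-tight solution has a negative serving — not a feasible corner.
carrots + banana: the both-tight solution has a negative serving — not a feasible corner.
carrots + bell pepper with both tight: 8.417 servings and 3.792 servings → $5.79.
broccoli + banana: intersection lies outside the first quadrant.
broccoli + bell pepper with both tight: 2.419 servings and 3.162 servings → $3.58.
banana + bell pepper with both tight: 9.182 servings and 3.409 servings → $3.93.
The minimum over all feasible corners is $3.58.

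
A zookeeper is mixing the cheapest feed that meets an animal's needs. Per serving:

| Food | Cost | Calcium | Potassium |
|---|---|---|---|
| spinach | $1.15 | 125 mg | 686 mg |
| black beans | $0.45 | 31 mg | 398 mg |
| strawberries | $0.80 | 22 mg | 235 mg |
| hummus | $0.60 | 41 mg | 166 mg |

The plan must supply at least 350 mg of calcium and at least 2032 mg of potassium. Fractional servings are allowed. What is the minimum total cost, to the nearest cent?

The cheapest plan sits at a corner of the feasible region — with two constraints it uses at most two foods.
spinach only: max(350/125, 2032/686) = 2.962 servings → $3.41.
black beans only: max(350/31, 2032/398) = 11.29 servings → $5.08.
strawberries only: max(350/22, 2032/235) = 15.91 servings → $12.73.
hummus only: max(350/41, 2032/166) = 12.24 servings → $7.34.
spinach + black beans with both tight: 2.679 servings and 0.488 servings → $3.30.
spinach + strawberries with both tight: 2.629 servings and 0.9732 servings → $3.80.
spinach + hummus: intersection lies outside the first quadrant.
black beans + strawberries: the both-tight solution has a negative serving — not a feasible corner.
black beans + hummus with both tight: 2.257 servings and 6.83 servings → $5.11.
strawberries + hummus with both tight: 4.214 servings and 6.275 servings → $7.14.
Cheapest feasible corner: $3.30.

$3.30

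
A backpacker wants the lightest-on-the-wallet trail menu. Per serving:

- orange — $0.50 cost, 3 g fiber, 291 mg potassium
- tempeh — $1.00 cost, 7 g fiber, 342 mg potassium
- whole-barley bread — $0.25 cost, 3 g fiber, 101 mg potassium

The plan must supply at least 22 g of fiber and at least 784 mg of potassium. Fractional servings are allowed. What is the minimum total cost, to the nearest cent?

$1.89

For a min-cost LP with two ≥-constraints, a basic feasible solution has at most two positive variables.
orange only: max(22/3, 784/291) = 7.333 servings → $3.67.
tempeh only: max(22/7, 784/342) = 3.143 servings → $3.14.
whole-barley bread only: max(22/3, 784/101) = 7.762 servings → $1.94.
orange + tempeh with both targets exact would need a negative amount; discard.
orange + whole-barley bread with both tight: 0.2281 servings and 7.105 servings → $1.89.
tempeh + whole-barley bread with both tight: 0.4075 servings and 6.382 servings → $2.00.
The minimum over all feasible corners is $1.89.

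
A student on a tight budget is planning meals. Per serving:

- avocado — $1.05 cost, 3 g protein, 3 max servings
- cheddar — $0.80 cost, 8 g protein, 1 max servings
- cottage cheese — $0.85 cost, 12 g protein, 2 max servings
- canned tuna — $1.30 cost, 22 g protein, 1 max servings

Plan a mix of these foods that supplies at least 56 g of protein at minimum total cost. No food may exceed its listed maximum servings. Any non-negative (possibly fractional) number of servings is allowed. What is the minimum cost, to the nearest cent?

Cost per g of protein: canned tuna $0.0591, cottage cheese $0.0708, cheddar $0.1000, avocado $0.3500.
Take 1 serving of canned tuna: +22.0 g protein for $1.30 (total $1.30, still need 34.0 g).
Take 2 servings of cottage cheese: +24.0 g protein for $1.70 (total $3.00, still need 10.0 g).
Take 1 serving of cheddar: +8.0 g protein for $0.80 (total $3.80, still need 2.0 g).
Take 0.6667 servings of avocado: +2.0 g protein for $0.70 (total $4.50, still need 0.0 g).
Greedy by cheapest-per-g is optimal for a single linear constraint, so the minimum cost is $4.50.

$4.50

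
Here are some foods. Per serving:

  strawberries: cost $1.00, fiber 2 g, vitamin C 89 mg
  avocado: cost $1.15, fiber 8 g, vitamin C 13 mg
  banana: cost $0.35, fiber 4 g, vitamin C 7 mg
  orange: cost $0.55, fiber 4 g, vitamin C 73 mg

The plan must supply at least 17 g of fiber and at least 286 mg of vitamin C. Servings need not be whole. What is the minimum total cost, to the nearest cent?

$2.26

Minimising a linear cost over {fiber ≥ 17, vitamin C ≥ 286, servings ≥ 0} — the optimum is at a vertex, using one or two foods.
strawberries only: max(17/2, 286/89) = 8.5 servings → $8.50.
avocado only: max(17/8, 286/13) = 22 servings → $25.30.
banana only: max(17/4, 286/7) = 40.86 servings → $14.30.
orange only: max(17/4, 286/73) = 4.25 servings → $2.34.
strawberries + avocado with both tight: 3.013 servings and 1.372 servings → $4.59.
strawberries + banana with both tight: 2.997 servings and 2.751 servings → $3.96.
strawberries + orange with both targets exact would need a negative amount; discard.
avocado + banana: intersection lies outside the first quadrant.
avocado + orange with both tight: 0.1823 servings and 3.885 servings → $2.35.
banana + orange with both tight: 0.3674 servings and 3.883 servings → $2.26.
So the least-cost plan costs $2.26.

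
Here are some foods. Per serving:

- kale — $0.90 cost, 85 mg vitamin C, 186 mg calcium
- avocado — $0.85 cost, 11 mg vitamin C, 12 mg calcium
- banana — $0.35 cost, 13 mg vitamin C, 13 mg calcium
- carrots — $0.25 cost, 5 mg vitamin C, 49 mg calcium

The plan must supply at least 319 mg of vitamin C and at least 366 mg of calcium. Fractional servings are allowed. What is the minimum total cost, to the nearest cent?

$3.38

At the optimum either one food covers both requirements or two foods hit both targets exactly; no other combination can be cheaper.
kale only: max(319/85, 366/186) = 3.753 servings → $3.38.
avocado only: max(319/11, 366/12) = 30.5 servings → $25.93.
banana only: max(319/13, 366/13) = 28.15 servings → $9.85.
carrots only: max(319/5, 366/49) = 63.8 servings → $15.95.
kale + avocado with both tight: 0.193 servings and 27.51 servings → $23.56.
kale + banana with both tight: 0.4653 servings and 21.5 servings → $7.94.
kale + carrots: intersection lies outside the first quadrant.
avocado + banana with both targets exact would need a negative amount; discard.
avocado + carrots with both tight: 28.81 servings and 0.4134 servings → $24.59.
banana + carrots with both tight: 24.13 servings and 1.068 servings → $8.71.
Cheapest feasible corner: $3.38.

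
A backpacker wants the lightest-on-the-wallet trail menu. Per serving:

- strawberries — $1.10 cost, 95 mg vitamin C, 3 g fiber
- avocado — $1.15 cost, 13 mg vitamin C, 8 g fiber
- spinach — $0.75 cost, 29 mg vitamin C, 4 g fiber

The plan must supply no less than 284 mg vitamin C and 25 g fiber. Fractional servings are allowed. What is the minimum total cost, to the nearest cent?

The cheapest plan sits at a corner of the feasible region — with two constraints it uses at most two foods.
strawberries only: max(284/95, 25/3) = 8.333 servings → $9.17.
avocado only: max(284/13, 25/8) = 21.85 servings → $25.12.
spinach only: max(284/29, 25/4) = 9.793 servings → $7.34.
strawberries + avocado with both tight: 2.7 servings and 2.112 servings → $5.40.
strawberries + spinach with both tight: 1.403 servings and 5.198 servings → $5.44.
avocado + spinach with both targets exact would need a negative amount; discard.
So the least-cost plan costs $5.40.

$5.40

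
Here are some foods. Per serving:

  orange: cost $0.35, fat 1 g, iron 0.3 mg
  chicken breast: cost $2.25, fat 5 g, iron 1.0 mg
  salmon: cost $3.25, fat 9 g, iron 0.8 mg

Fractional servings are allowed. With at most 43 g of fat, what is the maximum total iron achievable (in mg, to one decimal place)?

12.9 mg

Iron per g fat: orange 0.3, chicken breast 0.2, salmon 0.08889.
With no serving limits, spend the whole fat allowance on orange: 43 g / 1 g × 0.3 mg = 12.9 mg.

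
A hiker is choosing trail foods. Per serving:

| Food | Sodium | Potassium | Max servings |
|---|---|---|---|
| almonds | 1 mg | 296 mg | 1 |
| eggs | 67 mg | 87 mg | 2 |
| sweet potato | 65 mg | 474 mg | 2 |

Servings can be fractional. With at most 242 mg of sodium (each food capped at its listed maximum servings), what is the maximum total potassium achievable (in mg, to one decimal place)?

1388.1 mg

Potassium per mg sodium: almonds 296, sweet potato 7.292, eggs 1.299.
Take 1 serving of almonds: uses 1 mg sodium, +296.0 mg potassium (running total 296.0 mg).
Take 2 servings of sweet potato: uses 130 mg sodium, +948.0 mg potassium (running total 1244.0 mg).
Take 1.657 servings of eggs: uses 111 mg sodium, +144.1 mg potassium (running total 1388.1 mg).
Filling greedily by potassium-per-mg sodium is optimal for one linear limit, giving 1388.1 mg.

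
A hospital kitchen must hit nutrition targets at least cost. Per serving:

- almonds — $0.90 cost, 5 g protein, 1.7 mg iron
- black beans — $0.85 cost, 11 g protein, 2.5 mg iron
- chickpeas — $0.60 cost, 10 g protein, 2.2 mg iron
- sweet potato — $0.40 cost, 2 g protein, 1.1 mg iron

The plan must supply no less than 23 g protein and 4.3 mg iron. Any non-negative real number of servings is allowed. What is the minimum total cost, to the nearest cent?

$1.38

For a min-cost LP with two ≥-constraints, a basic feasible solution has at most two positive variables.
almonds only: max(23/5, 4.3/1.7) = 4.6 servings → $4.14.
black beans only: max(23/11, 4.3/2.5) = 2.091 servings → $1.78.
chickpeas only: max(23/10, 4.3/2.2) = 2.3 servings → $1.38.
sweet potato only: max(23/2, 4.3/1.1) = 11.5 servings → $4.60.
almonds + black beans: the both-tight solution has a negative serving — not a feasible corner.
almonds + chickpeas: the both-tight solution has a negative serving — not a feasible corner.
almonds + sweet potato: the both-tight solution has a negative serving — not a feasible corner.
black beans + chickpeas: the both-tight solution has a negative serving — not a feasible corner.
black beans + sweet potato: the both-tight solution has a negative serving — not a feasible corner.
chickpeas + sweet potato: intersection lies outside the first quadrant.
So the least-cost plan costs $1.38.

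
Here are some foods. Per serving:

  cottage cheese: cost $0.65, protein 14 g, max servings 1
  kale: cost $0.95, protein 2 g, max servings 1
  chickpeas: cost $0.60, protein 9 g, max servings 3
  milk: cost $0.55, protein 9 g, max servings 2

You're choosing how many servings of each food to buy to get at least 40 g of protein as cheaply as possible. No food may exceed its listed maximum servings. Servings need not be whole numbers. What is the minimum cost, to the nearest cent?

Cost per g of protein: cottage cheese $0.0464, milk $0.0611, chickpeas $0.0667, kale $0.4750.
Take 1 serving of cottage cheese: +14.0 g protein for $0.65 (total $0.65, still need 26.0 g).
Take 2 servings of milk: +18.0 g protein for $1.10 (total $1.75, still need 8.0 g).
Take 0.8889 servings of chickpeas: +8.0 g protein for $0.53 (total $2.28, still need 0.0 g).
Greedy by cheapest-per-g is optimal for a single linear constraint, so the minimum cost is $2.28.

$2.28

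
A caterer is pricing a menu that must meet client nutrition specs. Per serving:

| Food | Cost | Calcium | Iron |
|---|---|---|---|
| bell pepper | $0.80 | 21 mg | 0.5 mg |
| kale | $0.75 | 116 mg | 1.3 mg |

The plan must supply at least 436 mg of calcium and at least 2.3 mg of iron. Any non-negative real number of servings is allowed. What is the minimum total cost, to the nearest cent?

At the optimum either one food covers both requirements or two foods hit both targets exactly; no other combination can be cheaper.
bell pepper only: max(436/21, 2.3/0.5) = 20.76 servings → $16.61.
kale only: max(436/116, 2.3/1.3) = 3.759 servings → $2.82.
bell pepper + kale: intersection lies outside the first quadrant.
So the least-cost plan costs $2.82.

$2.82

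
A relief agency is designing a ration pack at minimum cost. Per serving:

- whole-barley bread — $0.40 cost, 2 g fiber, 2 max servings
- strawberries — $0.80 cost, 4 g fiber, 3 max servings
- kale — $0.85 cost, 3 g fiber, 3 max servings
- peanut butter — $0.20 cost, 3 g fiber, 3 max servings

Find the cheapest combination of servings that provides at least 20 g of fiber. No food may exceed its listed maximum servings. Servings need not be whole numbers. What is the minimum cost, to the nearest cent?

$2.80

Cost per g of fiber: peanut butter $0.0667, whole-barley bread $0.2000, strawberries $0.2000, kale $0.2833.
Take 3 servings of peanut butter: +9.0 g fiber for $0.60 (total $0.60, still need 11.0 g).
Take 2 servings of whole-barley bread: +4.0 g fiber for $0.80 (total $1.40, still need 7.0 g).
Take 1.75 servings of strawberries: +7.0 g fiber for $1.40 (total $2.80, still need 0.0 g).
Greedy by cheapest-per-g is optimal for a single linear constraint, so the minimum cost is $2.80.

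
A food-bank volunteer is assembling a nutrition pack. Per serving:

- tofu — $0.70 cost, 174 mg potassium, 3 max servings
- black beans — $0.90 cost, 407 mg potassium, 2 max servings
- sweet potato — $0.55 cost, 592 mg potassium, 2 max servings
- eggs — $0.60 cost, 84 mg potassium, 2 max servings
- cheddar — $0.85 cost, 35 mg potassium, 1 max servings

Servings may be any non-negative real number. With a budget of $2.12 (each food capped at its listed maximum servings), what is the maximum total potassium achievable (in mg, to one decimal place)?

1645.3 mg

Potassium per dollar: sweet potato 1076, black beans 452.2, tofu 248.6, eggs 140, cheddar 41.18.
Take 2 servings of sweet potato: spends $1.10, +1184.0 mg potassium (running total 1184.0 mg).
Take 1.133 servings of black beans: spends $1.02, +461.3 mg potassium (running total 1645.3 mg).
Greedy by best ratio exhausts the cost allowance optimally: 1645.3 mg.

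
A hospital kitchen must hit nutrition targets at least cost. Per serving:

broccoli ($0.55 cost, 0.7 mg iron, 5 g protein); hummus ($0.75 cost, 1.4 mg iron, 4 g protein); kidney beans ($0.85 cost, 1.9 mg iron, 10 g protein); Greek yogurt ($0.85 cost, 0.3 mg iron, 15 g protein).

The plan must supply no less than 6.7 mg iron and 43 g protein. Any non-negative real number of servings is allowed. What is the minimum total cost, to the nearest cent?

For a min-cost LP with two ≥-constraints, a basic feasible solution has at most two positive variables.
broccoli only: max(6.7/0.7, 43/5) = 9.571 servings → $5.26.
hummus only: max(6.7/1.4, 43/4) = 10.75 servings → $8.06.
kidney beans only: max(6.7/1.9, 43/10) = 4.3 servings → $3.65.
Greek yogurt only: max(6.7/0.3, 43/15) = 22.33 servings → $18.98.
broccoli + hummus with both tight: 7.952 servings and 0.8095 servings → $4.98.
broccoli + kidney beans with both tight: 5.88 servings and 1.36 servings → $4.39.
broccoli + Greek yogurt with both targets exact would need a negative amount; discard.
hummus + kidney beans: intersection lies outside the first quadrant.
hummus + Greek yogurt with both tight: 4.424 servings and 1.687 servings → $4.75.
kidney beans + Greek yogurt with both tight: 3.435 servings and 0.5765 servings → $3.41.
The minimum over all feasible corners is $3.41.

$3.41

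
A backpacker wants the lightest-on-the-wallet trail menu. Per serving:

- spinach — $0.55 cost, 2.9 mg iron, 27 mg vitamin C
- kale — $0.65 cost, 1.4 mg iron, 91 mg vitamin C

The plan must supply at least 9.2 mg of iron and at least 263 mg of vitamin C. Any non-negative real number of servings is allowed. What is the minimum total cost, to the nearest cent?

spinach only: max(9.2/2.9, 263/27) = 9.741 servings → $5.36.
kale only: max(9.2/1.4, 263/91) = 6.571 servings → $4.27.
spinach + kale with both tight: 2.074 servings and 2.275 servings → $2.62.
Cheapest feasible corner: $2.62.

$2.62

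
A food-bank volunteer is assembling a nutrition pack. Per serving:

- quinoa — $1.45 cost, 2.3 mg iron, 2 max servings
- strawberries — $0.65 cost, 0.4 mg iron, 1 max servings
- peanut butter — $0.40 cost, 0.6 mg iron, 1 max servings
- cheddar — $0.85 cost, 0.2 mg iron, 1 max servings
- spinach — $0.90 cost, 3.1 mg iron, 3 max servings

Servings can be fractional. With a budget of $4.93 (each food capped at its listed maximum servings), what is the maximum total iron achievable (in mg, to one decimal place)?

12.8 mg

Iron per dollar: spinach 3.444, quinoa 1.586, peanut butter 1.5, strawberries 0.6154, cheddar 0.2353.
Take 3 servings of spinach: spends $2.70, +9.3 mg iron (running total 9.3 mg).
Take 1.538 servings of quinoa: spends $2.23, +3.5 mg iron (running total 12.8 mg).
Filling greedily by iron-per-dollar is optimal for one linear limit, giving 12.8 mg.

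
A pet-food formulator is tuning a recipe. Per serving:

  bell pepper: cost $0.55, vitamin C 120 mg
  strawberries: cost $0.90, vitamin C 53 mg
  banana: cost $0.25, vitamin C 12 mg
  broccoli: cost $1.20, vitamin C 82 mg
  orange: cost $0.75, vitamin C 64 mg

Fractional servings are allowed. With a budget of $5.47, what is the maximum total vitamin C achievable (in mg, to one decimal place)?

1193.5 mg

Vitamin C per dollar: bell pepper 218.2, orange 85.33, broccoli 68.33, strawberries 58.89, banana 48.
With no serving limits, spend the whole cost allowance on bell pepper: $5.47 / $0.55 × 120 mg = 1193.5 mg.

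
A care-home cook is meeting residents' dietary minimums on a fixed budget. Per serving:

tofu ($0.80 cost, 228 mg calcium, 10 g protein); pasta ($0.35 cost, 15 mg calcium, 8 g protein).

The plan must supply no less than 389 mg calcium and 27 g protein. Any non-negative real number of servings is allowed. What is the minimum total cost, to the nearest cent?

An LP optimum is at a vertex; with two nutrient constraints at most two foods are used. Check each candidate.
tofu only: max(389/228, 27/10) = 2.7 servings → $2.16.
pasta only: max(389/15, 27/8) = 25.93 servings → $9.08.
tofu + pasta with both tight: 1.617 servings and 1.354 servings → $1.77.
Cheapest feasible corner: $1.77.

$1.77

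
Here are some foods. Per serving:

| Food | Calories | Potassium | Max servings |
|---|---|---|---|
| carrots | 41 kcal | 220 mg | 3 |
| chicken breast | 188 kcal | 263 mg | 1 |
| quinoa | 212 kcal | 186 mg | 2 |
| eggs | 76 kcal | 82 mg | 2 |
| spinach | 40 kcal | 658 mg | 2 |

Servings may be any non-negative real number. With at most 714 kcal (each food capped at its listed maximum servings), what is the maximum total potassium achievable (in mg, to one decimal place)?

2553.0 mg

Potassium per kcal: spinach 16.45, carrots 5.366, chicken breast 1.399, eggs 1.079, quinoa 0.8774.
Take 2 servings of spinach: uses 80 kcal, +1316.0 mg potassium (running total 1316.0 mg).
Take 3 servings of carrots: uses 123 kcal, +660.0 mg potassium (running total 1976.0 mg).
Take 1 serving of chicken breast: uses 188 kcal, +263.0 mg potassium (running total 2239.0 mg).
Take 2 servings of eggs: uses 152 kcal, +164.0 mg potassium (running total 2403.0 mg).
Take 0.8066 servings of quinoa: uses 171 kcal, +150.0 mg potassium (running total 2553.0 mg).
Filling greedily by potassium-per-kcal is optimal for one linear limit, giving 2553.0 mg.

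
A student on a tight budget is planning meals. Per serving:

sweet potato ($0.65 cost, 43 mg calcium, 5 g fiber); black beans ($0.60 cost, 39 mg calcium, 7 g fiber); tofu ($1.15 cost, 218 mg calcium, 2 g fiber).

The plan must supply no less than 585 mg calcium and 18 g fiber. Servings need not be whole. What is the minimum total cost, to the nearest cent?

$3.84

This is a tiny linear program; its minimum lies at a vertex of the feasible set. List the vertices and price them.
sweet potato only: max(585/43, 18/5) = 13.6 servings → $8.84.
black beans only: max(585/39, 18/7) = 15 servings → $9.00.
tofu only: max(585/218, 18/2) = 9 servings → $10.35.
sweet potato + black beans with both targets exact would need a negative amount; discard.
sweet potato + tofu with both tight: 2.743 servings and 2.142 servings → $4.25.
black beans + tofu with both tight: 1.902 servings and 2.343 servings → $3.84.
Cheapest feasible corner: $3.84.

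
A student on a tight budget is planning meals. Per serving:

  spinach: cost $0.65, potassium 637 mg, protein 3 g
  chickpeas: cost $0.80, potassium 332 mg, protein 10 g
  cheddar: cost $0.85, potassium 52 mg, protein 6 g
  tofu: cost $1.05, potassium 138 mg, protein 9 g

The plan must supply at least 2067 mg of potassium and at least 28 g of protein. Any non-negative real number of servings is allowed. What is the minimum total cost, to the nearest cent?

spinach only: max(2067/637, 28/3) = 9.333 servings → $6.07.
chickpeas only: max(2067/332, 28/10) = 6.226 servings → $4.98.
cheddar only: max(2067/52, 28/6) = 39.75 servings → $33.79.
tofu only: max(2067/138, 28/9) = 14.98 servings → $15.73.
spinach + chickpeas with both tight: 2.116 servings and 2.165 servings → $3.11.
spinach + cheddar with both tight: 2.986 servings and 3.174 servings → $4.64.
spinach + tofu with both tight: 2.771 servings and 2.187 servings → $4.10.
chickpeas + cheddar: intersection lies outside the first quadrant.
chickpeas + tofu: intersection lies outside the first quadrant.
cheddar + tofu: the both-tight solution has a negative serving — not a feasible corner.
Cheapest feasible corner: $3.11.

$3.11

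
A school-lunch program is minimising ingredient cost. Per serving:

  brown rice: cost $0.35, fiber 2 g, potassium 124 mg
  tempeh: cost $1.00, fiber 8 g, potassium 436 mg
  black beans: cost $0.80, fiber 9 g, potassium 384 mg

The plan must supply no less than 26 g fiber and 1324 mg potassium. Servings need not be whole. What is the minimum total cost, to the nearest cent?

At the optimum either one food covers both requirements or two foods hit both targets exactly; no other combination can be cheaper.
brown rice only: max(26/2, 1324/124) = 13 servings → $4.55.
tempeh only: max(26/8, 1324/436) = 3.25 servings → $3.25.
black beans only: max(26/9, 1324/384) = 3.448 servings → $2.76.
brown rice + tempeh: the both-tight solution has a negative serving — not a feasible corner.
brown rice + black beans with both tight: 5.552 servings and 1.655 servings → $3.27.
tempeh + black beans with both tight: 2.268 servings and 0.8732 servings → $2.97.
The minimum over all feasible corners is $2.76.

$2.76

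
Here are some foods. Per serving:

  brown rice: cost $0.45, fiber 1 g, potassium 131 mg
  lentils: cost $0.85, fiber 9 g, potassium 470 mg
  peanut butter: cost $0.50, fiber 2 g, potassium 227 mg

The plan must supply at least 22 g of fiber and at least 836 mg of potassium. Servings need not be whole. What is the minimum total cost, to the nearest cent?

$2.08

The cheapest plan sits at a corner of the feasible region — with two constraints it uses at most two foods.
brown rice only: max(22/1, 836/131) = 22 servings → $9.90.
lentils only: max(22/9, 836/470) = 2.444 servings → $2.08.
peanut butter only: max(22/2, 836/227) = 11 servings → $5.50.
brown rice + lentils with both targets exact would need a negative amount; discard.
brown rice + peanut butter: intersection lies outside the first quadrant.
lentils + peanut butter: the both-tight solution has a negative serving — not a feasible corner.
The minimum over all feasible corners is $2.08.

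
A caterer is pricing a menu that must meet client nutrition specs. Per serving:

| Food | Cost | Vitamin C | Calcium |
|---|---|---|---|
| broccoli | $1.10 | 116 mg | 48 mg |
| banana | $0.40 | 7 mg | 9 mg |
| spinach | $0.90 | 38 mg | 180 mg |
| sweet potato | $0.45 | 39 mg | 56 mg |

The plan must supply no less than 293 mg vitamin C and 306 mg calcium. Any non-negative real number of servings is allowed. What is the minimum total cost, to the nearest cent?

$3.15

Minimising a linear cost over {vitamin C ≥ 293, calcium ≥ 306, servings ≥ 0} — the optimum is at a vertex, using one or two foods.
broccoli only: max(293/116, 306/48) = 6.375 servings → $7.01.
banana only: max(293/7, 306/9) = 41.86 servings → $16.74.
spinach only: max(293/38, 306/180) = 7.711 servings → $6.94.
sweet potato only: max(293/39, 306/56) = 7.513 servings → $3.38.
broccoli + banana with both tight: 0.6992 servings and 30.27 servings → $12.88.
broccoli + spinach with both tight: 2.157 servings and 1.125 servings → $3.39.
broccoli + sweet potato with both tight: 0.9676 servings and 4.635 servings → $3.15.
banana + spinach: the both-tight solution has a negative serving — not a feasible corner.
banana + sweet potato: intersection lies outside the first quadrant.
spinach + sweet potato with both targets exact would need a negative amount; discard.
Cheapest feasible corner: $3.15.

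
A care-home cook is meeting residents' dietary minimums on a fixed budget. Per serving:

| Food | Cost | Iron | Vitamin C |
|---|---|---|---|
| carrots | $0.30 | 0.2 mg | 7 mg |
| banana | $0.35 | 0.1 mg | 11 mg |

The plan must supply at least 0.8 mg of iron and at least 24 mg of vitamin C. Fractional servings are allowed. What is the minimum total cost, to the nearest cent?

$1.20

Two binding constraints pin down two serving amounts, so the optimal mix uses at most two foods. The candidates are each food alone (scaled to the tighter of iron/vitamin C) and each pair with both constraints tight.
carrots only: max(0.8/0.2, 24/7) = 4 servings → $1.20.
banana only: max(0.8/0.1, 24/11) = 8 servings → $2.80.
carrots + banana: intersection lies outside the first quadrant.
Cheapest feasible corner: $1.20.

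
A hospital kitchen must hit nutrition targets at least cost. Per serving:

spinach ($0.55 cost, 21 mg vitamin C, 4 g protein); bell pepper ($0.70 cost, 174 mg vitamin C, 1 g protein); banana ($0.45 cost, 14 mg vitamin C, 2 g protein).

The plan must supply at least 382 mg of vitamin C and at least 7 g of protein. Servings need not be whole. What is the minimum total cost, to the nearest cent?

spinach only: max(382/21, 7/4) = 18.19 servings → $10.00.
bell pepper only: max(382/174, 7/1) = 7 servings → $4.90.
banana only: max(382/14, 7/2) = 27.29 servings → $12.28.
spinach + bell pepper with both tight: 1.239 servings and 2.046 servings → $2.11.
spinach + banana: the both-tight solution has a negative serving — not a feasible corner.
bell pepper + banana with both tight: 1.994 servings and 2.503 servings → $2.52.
Cheapest feasible corner: $2.11.

$2.11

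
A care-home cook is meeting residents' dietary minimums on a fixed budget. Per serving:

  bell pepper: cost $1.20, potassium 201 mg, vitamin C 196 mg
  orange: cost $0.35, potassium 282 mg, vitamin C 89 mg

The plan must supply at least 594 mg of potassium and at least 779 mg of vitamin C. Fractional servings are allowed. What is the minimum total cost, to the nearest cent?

$3.06

bell pepper only: max(594/201, 779/196) = 3.974 servings → $4.77.
orange only: max(594/282, 779/89) = 8.753 servings → $3.06.
bell pepper + orange: the both-tight solution has a negative serving — not a feasible corner.
Cheapest feasible corner: $3.06.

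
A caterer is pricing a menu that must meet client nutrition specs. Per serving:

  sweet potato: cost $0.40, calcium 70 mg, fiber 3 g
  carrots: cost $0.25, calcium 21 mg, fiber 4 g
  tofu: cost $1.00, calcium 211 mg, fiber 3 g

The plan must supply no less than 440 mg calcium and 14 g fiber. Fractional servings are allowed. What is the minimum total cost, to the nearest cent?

An LP optimum is at a vertex; with two nutrient constraints at most two foods are used. Check each candidate.
sweet potato only: max(440/70, 14/3) = 6.286 servings → $2.51.
carrots only: max(440/21, 14/4) = 20.95 servings → $5.24.
tofu only: max(440/211, 14/3) = 4.667 servings → $4.67.
sweet potato + carrots: the both-tight solution has a negative serving — not a feasible corner.
sweet potato + tofu with both tight: 3.863 servings and 0.8038 servings → $2.35.
carrots + tofu with both tight: 2.092 servings and 1.877 servings → $2.40.
The minimum over all feasible corners is $2.35.

$2.35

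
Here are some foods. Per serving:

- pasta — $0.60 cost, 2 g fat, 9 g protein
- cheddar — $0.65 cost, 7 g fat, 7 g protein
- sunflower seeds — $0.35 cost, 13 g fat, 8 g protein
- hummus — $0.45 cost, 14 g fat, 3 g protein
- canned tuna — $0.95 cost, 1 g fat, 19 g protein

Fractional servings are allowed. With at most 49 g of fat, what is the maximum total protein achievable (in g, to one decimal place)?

931.0 g

Protein per g fat: canned tuna 19, pasta 4.5, cheddar 1, sunflower seeds 0.6154, hummus 0.2143.
With no serving limits, spend the whole fat allowance on canned tuna: 49 g / 1 g × 19 g = 931.0 g.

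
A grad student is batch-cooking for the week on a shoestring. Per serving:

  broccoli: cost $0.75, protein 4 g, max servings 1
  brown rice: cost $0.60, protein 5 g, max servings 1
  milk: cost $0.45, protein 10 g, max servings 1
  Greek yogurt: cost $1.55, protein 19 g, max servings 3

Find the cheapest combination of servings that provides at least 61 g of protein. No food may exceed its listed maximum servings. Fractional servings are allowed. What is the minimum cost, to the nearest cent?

$4.61

Cost per g of protein: milk $0.0450, Greek yogurt $0.0816, brown rice $0.1200, broccoli $0.1875.
Take 1 serving of milk: +10.0 g protein for $0.45 (total $0.45, still need 51.0 g).
Take 2.684 servings of Greek yogurt: +51.0 g protein for $4.16 (total $4.61, still need 0.0 g).
Greedy by cheapest-per-g is optimal for a single linear constraint, so the minimum cost is $4.61.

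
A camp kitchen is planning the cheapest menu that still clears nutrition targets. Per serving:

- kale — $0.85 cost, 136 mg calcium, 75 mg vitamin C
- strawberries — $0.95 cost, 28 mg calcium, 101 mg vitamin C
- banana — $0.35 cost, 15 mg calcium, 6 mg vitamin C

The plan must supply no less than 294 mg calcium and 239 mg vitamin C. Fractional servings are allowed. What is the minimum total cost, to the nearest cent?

$2.53

At the optimum either one food covers both requirements or two foods hit both targets exactly; no other combination can be cheaper.
kale only: max(294/136, 239/75) = 3.187 servings → $2.71.
strawberries only: max(294/28, 239/101) = 10.5 servings → $9.97.
banana only: max(294/15, 239/6) = 39.83 servings → $13.94.
kale + strawberries with both tight: 1.977 servings and 0.8984 servings → $2.53.
kale + banana: the both-tight solution has a negative serving — not a feasible corner.
strawberries + banana with both tight: 1.352 servings and 17.08 servings → $7.26.
Cheapest feasible corner: $2.53.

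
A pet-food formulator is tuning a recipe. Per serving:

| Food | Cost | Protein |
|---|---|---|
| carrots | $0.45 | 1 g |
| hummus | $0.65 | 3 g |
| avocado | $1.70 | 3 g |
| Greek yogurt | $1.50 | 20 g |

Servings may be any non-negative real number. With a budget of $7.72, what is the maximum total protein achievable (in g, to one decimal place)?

Protein per dollar: Greek yogurt 13.33, hummus 4.615, carrots 2.222, avocado 1.765.
With no serving limits, spend the whole cost allowance on Greek yogurt: $7.72 / $1.50 × 20 g = 102.9 g.

102.9 g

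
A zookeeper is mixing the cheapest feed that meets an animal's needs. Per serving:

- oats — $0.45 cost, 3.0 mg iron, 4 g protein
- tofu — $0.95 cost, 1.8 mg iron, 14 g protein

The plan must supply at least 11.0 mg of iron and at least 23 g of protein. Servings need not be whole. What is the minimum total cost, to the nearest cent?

Check every corner: each single food scaled to meet both minima, and each pair solved so both constraints bind.
oats only: max(11.0/3.0, 23/4) = 5.75 servings → $2.59.
tofu only: max(11.0/1.8, 23/14) = 6.111 servings → $5.81.
oats + tofu with both tight: 3.236 servings and 0.7184 servings → $2.14.
Cheapest feasible corner: $2.14.

$2.14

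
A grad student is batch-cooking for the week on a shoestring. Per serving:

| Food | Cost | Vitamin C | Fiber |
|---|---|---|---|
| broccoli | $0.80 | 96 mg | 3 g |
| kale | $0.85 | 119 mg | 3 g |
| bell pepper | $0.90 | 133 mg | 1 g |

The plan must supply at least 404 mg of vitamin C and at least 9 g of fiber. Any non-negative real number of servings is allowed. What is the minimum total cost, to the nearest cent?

$2.86

Two binding constraints pin down two serving amounts, so the optimal mix uses at most two foods. The candidates are each food alone (scaled to the tighter of vitamin C/fiber) and each pair with both constraints tight.
broccoli only: max(404/96, 9/3) = 4.208 servings → $3.37.
kale only: max(404/119, 9/3) = 3.395 servings → $2.89.
bell pepper only: max(404/133, 9/1) = 9 servings → $8.10.
broccoli + kale: intersection lies outside the first quadrant.
broccoli + bell pepper with both tight: 2.617 servings and 1.149 servings → $3.13.
kale + bell pepper with both tight: 2.832 servings and 0.5036 servings → $2.86.
So the least-cost plan costs $2.86.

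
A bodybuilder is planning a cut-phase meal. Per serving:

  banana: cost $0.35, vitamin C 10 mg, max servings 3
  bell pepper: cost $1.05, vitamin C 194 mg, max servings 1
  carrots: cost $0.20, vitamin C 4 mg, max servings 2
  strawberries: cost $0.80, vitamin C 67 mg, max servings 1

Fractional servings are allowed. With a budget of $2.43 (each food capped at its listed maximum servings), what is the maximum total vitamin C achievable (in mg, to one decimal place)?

277.6 mg

Vitamin C per dollar: bell pepper 184.8, strawberries 83.75, banana 28.57, carrots 20.
Take 1 serving of bell pepper: spends $1.05, +194.0 mg vitamin C (running total 194.0 mg).
Take 1 serving of strawberries: spends $0.80, +67.0 mg vitamin C (running total 261.0 mg).
Take 1.657 servings of banana: spends $0.58, +16.6 mg vitamin C (running total 277.6 mg).
Filling greedily by vitamin C-per-dollar is optimal for one linear limit, giving 277.6 mg.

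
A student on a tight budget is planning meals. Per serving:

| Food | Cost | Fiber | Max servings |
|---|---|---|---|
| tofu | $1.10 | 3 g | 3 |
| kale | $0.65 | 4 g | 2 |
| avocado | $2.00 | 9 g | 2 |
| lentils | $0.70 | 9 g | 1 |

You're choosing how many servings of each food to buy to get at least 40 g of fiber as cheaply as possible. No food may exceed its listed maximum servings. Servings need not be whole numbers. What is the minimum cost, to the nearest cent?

$7.83

Cost per g of fiber: lentils $0.0778, kale $0.1625, avocado $0.2222, tofu $0.3667.
Take 1 serving of lentils: +9.0 g fiber for $0.70 (total $0.70, still need 31.0 g).
Take 2 servings of kale: +8.0 g fiber for $1.30 (total $2.00, still need 23.0 g).
Take 2 servings of avocado: +18.0 g fiber for $4.00 (total $6.00, still need 5.0 g).
Take 1.667 servings of tofu: +5.0 g fiber for $1.83 (total $7.83, still need 0.0 g).
Filling from the cheapest source first is optimal under one linear minimum: $7.83.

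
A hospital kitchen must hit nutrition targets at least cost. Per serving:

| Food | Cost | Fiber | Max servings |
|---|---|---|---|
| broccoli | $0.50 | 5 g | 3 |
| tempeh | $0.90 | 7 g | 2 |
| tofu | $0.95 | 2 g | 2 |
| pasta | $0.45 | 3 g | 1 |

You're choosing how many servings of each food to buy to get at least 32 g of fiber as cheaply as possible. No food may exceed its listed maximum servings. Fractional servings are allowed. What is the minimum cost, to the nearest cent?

Cost per g of fiber: broccoli $0.1000, tempeh $0.1286, pasta $0.1500, tofu $0.4750.
Take 3 servings of broccoli: +15.0 g fiber for $1.50 (total $1.50, still need 17.0 g).
Take 2 servings of tempeh: +14.0 g fiber for $1.80 (total $3.30, still need 3.0 g).
Take 1 serving of pasta: +3.0 g fiber for $0.45 (total $3.75, still need 0.0 g).
Greedy by cheapest-per-g is optimal for a single linear constraint, so the minimum cost is $3.75.

$3.75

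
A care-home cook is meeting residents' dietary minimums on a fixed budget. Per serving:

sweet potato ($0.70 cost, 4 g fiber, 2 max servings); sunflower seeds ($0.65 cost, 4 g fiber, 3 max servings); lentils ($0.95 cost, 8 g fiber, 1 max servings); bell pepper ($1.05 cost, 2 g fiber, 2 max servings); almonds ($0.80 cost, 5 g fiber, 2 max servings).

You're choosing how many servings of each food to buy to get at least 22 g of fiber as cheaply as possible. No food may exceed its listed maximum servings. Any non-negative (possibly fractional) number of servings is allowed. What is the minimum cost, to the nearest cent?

Cost per g of fiber: lentils $0.1187, almonds $0.1600, sunflower seeds $0.1625, sweet potato $0.1750, bell pepper $0.5250.
Take 1 serving of lentils: +8.0 g fiber for $0.95 (total $0.95, still need 14.0 g).
Take 2 servings of almonds: +10.0 g fiber for $1.60 (total $2.55, still need 4.0 g).
Take 1 serving of sunflower seeds: +4.0 g fiber for $0.65 (total $3.20, still need 0.0 g).
Filling from the cheapest source first is optimal under one linear minimum: $3.20.

$3.20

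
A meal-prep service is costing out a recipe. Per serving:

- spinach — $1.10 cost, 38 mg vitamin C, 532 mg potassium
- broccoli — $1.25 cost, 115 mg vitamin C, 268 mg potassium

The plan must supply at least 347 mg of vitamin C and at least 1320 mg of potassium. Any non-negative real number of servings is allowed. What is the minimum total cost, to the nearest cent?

$4.56

For a min-cost LP with two ≥-constraints, a basic feasible solution has at most two positive variables.
spinach only: max(347/38, 1320/532) = 9.132 servings → $10.04.
broccoli only: max(347/115, 1320/268) = 4.925 servings → $6.16.
spinach + broccoli with both tight: 1.153 servings and 2.636 servings → $4.56.
The minimum over all feasible corners is $4.56.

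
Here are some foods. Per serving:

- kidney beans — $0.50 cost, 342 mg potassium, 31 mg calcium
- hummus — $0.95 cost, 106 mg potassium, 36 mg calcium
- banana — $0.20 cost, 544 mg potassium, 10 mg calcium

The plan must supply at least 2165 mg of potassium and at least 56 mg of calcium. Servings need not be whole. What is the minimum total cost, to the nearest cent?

$1.04

For a min-cost LP with two ≥-constraints, a basic feasible solution has at most two positive variables.
kidney beans only: max(2165/342, 56/31) = 6.33 servings → $3.17.
hummus only: max(2165/106, 56/36) = 20.42 servings → $19.40.
banana only: max(2165/544, 56/10) = 5.6 servings → $1.12.
kidney beans + hummus: the both-tight solution has a negative serving — not a feasible corner.
kidney beans + banana with both tight: 0.6556 servings and 3.568 servings → $1.04.
hummus + banana with both tight: 0.4758 servings and 3.887 servings → $1.23.
Cheapest feasible corner: $1.04.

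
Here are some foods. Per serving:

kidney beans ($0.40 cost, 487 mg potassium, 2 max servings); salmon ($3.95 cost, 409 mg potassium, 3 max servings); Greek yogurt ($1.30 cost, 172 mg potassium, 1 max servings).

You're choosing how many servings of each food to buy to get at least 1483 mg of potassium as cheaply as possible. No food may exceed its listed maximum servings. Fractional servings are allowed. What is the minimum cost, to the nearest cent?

Cost per mg of potassium: kidney beans $0.0008, Greek yogurt $0.0076, salmon $0.0097.
Take 2 servings of kidney beans: +974.0 mg potassium for $0.80 (total $0.80, still need 509.0 mg).
Take 1 serving of Greek yogurt: +172.0 mg potassium for $1.30 (total $2.10, still need 337.0 mg).
Take 0.824 servings of salmon: +337.0 mg potassium for $3.25 (total $5.35, still need 0.0 mg).
Greedy by cheapest-per-mg is optimal for a single linear constraint, so the minimum cost is $5.35.

$5.35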